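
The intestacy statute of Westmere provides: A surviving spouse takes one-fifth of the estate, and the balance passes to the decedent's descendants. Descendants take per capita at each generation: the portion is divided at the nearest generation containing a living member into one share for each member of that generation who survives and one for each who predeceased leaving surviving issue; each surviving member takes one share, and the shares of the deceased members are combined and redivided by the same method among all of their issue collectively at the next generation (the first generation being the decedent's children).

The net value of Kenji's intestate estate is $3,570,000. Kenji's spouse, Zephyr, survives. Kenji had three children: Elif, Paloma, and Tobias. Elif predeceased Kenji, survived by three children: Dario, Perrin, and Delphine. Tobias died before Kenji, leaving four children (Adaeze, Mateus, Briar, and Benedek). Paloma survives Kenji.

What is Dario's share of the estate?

Dario receives $272,000.

Zephyr takes one-fifth of $3,570,000 = $714,000. The remaining $2,856,000 passes to the descendants.
The descendants' portion ($2,856,000) is divided at the children's generation into 3 shares of $952,000. Paloma takes $952,000. The 2 shares of the deceased (Elif and Tobias) are combined into a pool of $1,904,000.
That pool ($1,904,000) is divided at the grandchildren's generation equally among Dario, Perrin, Delphine, Adaeze, Mateus, Briar, and Benedek: $272,000 each.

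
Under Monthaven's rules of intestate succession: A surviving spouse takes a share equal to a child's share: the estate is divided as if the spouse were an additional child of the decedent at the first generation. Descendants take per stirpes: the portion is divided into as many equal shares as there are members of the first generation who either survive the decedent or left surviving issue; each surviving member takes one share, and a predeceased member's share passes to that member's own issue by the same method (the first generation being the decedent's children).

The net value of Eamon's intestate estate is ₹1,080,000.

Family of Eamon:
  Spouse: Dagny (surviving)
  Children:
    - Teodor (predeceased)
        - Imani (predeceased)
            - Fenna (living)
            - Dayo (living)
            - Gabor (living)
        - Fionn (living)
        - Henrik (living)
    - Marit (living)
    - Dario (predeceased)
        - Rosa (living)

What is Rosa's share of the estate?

Rosa receives ₹270,000.

The spouse counts as an additional share at the children's level, so there are 4 primary shares of ₹270,000. Dagny takes one such share (₹270,000).
The children's combined portion (₹810,000) is divided into 3 shares of ₹270,000: Marit takes ₹270,000; Teodor's ₹270,000 share passes to Teodor's issue; Dario's ₹270,000 share passes to Dario's issue.
Teodor's share (₹270,000) is divided into 3 shares of ₹90,000: Fionn and Henrik each take ₹90,000; Imani's ₹90,000 share passes to Imani's issue.
Imani's share (₹90,000) is divided into 3 shares of ₹30,000: Fenna, Dayo, and Gabor each take ₹30,000.
Dario's share (₹270,000) passes entirely to Rosa.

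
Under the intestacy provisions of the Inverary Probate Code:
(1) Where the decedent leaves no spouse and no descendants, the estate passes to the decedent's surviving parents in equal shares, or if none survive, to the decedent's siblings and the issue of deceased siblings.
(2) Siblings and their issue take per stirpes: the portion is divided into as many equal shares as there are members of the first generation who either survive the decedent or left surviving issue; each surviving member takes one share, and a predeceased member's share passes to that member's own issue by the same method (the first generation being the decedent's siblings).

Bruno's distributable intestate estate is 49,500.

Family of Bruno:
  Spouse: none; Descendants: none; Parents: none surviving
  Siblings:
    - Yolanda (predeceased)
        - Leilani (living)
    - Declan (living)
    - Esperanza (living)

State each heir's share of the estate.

The entire 49,500 passes to the siblings and their issue.
That amount (49,500) is divided into 3 shares of 16,500: Declan and Esperanza each take 16,500; Yolanda's 16,500 share passes to Yolanda's issue.
Yolanda's share (16,500) passes entirely to Leilani.

Leilani: 16,500; Declan: 16,500; Esperanza: 16,500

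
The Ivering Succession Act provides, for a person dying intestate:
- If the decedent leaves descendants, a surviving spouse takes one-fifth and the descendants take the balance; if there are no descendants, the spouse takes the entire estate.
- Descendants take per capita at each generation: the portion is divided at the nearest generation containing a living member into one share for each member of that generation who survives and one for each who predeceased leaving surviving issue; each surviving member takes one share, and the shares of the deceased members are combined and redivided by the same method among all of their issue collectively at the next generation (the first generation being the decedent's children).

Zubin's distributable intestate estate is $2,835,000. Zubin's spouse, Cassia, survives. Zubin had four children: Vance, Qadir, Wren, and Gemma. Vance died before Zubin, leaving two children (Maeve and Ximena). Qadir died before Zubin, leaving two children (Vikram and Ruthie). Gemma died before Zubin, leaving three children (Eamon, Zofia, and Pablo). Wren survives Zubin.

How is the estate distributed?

Cassia takes one-fifth of $2,835,000 = $567,000. The remaining $2,268,000 passes to the descendants.
The descendants' portion ($2,268,000) is divided at the children's generation into 4 shares of $567,000. Wren takes $567,000. The 3 shares of the deceased (Vance, Qadir, and Gemma) are combined into a pool of $1,701,000.
That pool ($1,701,000) is divided at the grandchildren's generation equally among Maeve, Ximena, Vikram, Ruthie, Eamon, Zofia, and Pablo: $243,000 each.

Cassia: $567,000; Maeve: $243,000; Ximena: $243,000; Vikram: $243,000; Ruthie: $243,000; Wren: $567,000; Eamon: $243,000; Zofia: $243,000; Pablo: $243,000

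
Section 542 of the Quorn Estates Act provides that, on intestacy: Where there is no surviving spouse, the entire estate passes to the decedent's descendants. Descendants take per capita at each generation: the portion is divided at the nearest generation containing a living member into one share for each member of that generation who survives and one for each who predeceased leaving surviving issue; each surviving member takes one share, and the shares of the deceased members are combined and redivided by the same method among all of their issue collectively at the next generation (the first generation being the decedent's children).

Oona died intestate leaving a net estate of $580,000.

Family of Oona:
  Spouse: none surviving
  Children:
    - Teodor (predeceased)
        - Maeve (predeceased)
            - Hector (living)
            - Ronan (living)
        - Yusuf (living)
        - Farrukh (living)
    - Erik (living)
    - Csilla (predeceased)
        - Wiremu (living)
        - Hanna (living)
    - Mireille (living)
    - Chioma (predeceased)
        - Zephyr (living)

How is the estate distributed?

Hector: $29,000; Ronan: $29,000; Yusuf: $58,000; Farrukh: $58,000; Erik: $116,000; Wiremu: $58,000; Hanna: $58,000; Mireille: $116,000; Zephyr: $58,000

The entire $580,000 passes to the descendants.
That amount ($580,000) is divided at the children's generation into 5 shares of $116,000. Erik and Mireille each take $116,000. The 3 shares of the deceased (Teodor, Csilla, and Chioma) are combined into a pool of $348,000.
That pool ($348,000) is divided at the grandchildren's generation into 6 shares of $58,000. Yusuf, Farrukh, Wiremu, Hanna, and Zephyr each take $58,000. The remaining share for the deceased Maeve ($58,000) is carried to the next generation.
That pool ($58,000) is divided at the great-grandchildren's generation equally among Hector and Ronan: $29,000 each.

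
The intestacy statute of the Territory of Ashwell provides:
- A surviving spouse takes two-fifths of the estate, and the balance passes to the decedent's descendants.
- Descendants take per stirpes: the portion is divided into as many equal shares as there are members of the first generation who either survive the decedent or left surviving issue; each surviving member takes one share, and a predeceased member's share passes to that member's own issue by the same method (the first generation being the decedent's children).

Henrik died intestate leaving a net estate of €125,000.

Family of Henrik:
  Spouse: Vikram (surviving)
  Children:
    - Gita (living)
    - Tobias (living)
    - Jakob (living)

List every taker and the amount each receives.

Vikram: €50,000; Gita: €25,000; Tobias: €25,000; Jakob: €25,000

Vikram takes two-fifths of €125,000 = €50,000. The remaining €75,000 passes to the descendants.
The descendants' portion (€75,000) is divided into 3 shares of €25,000: Gita, Tobias, and Jakob each take €25,000.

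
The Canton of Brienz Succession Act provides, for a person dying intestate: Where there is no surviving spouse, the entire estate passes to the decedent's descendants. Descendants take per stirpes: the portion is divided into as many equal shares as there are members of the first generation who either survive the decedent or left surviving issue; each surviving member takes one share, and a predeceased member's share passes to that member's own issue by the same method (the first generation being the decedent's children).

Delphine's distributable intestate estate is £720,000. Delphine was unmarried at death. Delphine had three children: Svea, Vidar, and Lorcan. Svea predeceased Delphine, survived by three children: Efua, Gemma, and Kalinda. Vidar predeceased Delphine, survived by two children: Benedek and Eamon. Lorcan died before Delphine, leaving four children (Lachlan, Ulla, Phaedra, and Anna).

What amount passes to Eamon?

The entire £720,000 passes to the descendants.
That amount (£720,000) is divided into 3 shares of £240,000: Svea's £240,000 share passes to Svea's issue; Vidar's £240,000 share passes to Vidar's issue; Lorcan's £240,000 share passes to Lorcan's issue.
Svea's share (£240,000) is divided into 3 shares of £80,000: Efua, Gemma, and Kalinda each take £80,000.
Vidar's share (£240,000) is divided into 2 shares of £120,000: Benedek and Eamon each take £120,000.
Lorcan's share (£240,000) is divided into 4 shares of £60,000: Lachlan, Ulla, Phaedra, and Anna each take £60,000.

Eamon receives £120,000.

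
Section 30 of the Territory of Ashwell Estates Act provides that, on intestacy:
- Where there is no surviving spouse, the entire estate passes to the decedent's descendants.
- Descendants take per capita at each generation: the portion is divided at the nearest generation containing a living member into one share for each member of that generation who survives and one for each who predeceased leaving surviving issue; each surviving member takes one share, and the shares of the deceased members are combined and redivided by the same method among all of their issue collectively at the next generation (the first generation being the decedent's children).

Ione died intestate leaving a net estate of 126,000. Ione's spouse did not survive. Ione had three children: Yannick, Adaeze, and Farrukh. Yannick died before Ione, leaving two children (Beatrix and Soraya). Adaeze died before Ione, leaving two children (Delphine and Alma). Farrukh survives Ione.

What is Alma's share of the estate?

Alma receives 21,000.

The entire 126,000 passes to the descendants.
That amount (126,000) is divided at the children's generation into 3 shares of 42,000. Farrukh takes 42,000. The 2 shares of the deceased (Yannick and Adaeze) are combined into a pool of 84,000.
That pool (84,000) is divided at the grandchildren's generation equally among Beatrix, Soraya, Delphine, and Alma: 21,000 each.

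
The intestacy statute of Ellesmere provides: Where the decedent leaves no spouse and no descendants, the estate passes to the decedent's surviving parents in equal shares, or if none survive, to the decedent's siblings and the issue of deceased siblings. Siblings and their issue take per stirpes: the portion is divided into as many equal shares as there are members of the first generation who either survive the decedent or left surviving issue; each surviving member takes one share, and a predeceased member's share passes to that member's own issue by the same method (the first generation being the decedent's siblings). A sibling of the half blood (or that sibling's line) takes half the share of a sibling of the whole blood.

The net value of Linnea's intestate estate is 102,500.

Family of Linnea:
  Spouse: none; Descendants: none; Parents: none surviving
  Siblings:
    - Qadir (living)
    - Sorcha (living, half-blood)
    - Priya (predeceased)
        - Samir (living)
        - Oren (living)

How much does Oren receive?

Oren receives 20,500.

The entire 102,500 passes to the siblings and their issue.
Counting each half-blood sibling's line as half a unit, there are 5/2 units in 102,500, so one unit is 41,000. Whole-blood lines (Qadir and Priya) take 41,000 each; half-blood lines (Sorcha) take 20,500 each.
Priya's share (41,000) is divided into 2 shares of 20,500: Samir and Oren each take 20,500.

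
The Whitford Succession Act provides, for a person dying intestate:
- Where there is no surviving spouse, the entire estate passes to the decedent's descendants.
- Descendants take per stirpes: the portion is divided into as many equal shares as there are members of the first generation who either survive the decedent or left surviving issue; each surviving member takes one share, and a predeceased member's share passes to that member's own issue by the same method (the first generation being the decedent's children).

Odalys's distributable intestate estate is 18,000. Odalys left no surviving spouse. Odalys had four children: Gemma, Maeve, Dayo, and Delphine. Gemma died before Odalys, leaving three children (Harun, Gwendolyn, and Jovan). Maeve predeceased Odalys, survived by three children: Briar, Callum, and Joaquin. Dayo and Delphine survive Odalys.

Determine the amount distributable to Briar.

Briar receives 1,500.

The entire 18,000 passes to the descendants.
That amount (18,000) is divided into 4 shares of 4,500: Dayo and Delphine each take 4,500; Gemma's 4,500 share passes to Gemma's issue; Maeve's 4,500 share passes to Maeve's issue.
Gemma's share (4,500) is divided into 3 shares of 1,500: Harun, Gwendolyn, and Jovan each take 1,500.
Maeve's share (4,500) is divided into 3 shares of 1,500: Briar, Callum, and Joaquin each take 1,500.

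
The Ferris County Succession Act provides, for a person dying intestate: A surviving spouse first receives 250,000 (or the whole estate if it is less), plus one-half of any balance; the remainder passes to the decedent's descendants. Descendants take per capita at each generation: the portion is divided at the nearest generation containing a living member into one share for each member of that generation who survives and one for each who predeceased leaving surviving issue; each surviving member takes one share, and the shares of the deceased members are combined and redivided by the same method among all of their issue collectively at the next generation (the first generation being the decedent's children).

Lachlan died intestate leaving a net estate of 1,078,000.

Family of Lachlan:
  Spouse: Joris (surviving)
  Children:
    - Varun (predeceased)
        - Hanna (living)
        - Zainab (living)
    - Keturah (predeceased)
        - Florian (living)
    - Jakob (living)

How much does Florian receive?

Joris first takes 250,000, leaving a balance of 828,000. Joris then takes one-half of the balance (414,000), for a total of 664,000. The remaining 414,000 passes to the descendants.
The descendants' portion (414,000) is divided at the children's generation into 3 shares of 138,000. Jakob takes 138,000. The 2 shares of the deceased (Varun and Keturah) are combined into a pool of 276,000.
That pool (276,000) is divided at the grandchildren's generation equally among Hanna, Zainab, and Florian: 92,000 each.

Florian receives 92,000.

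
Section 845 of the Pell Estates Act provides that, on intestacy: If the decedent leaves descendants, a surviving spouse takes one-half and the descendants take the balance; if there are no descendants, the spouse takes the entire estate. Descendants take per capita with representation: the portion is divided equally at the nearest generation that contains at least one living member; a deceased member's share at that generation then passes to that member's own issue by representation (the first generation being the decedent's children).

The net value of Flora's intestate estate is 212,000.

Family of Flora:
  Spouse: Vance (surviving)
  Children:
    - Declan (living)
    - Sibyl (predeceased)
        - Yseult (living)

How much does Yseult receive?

Yseult receives 53,000.

Vance takes one-half of 212,000 = 106,000. The remaining 106,000 passes to the descendants.
The descendants' portion (106,000) is divided into 2 shares of 53,000: Declan takes 53,000; Sibyl's 53,000 share passes to Sibyl's issue.
Sibyl's share (53,000) passes entirely to Yseult.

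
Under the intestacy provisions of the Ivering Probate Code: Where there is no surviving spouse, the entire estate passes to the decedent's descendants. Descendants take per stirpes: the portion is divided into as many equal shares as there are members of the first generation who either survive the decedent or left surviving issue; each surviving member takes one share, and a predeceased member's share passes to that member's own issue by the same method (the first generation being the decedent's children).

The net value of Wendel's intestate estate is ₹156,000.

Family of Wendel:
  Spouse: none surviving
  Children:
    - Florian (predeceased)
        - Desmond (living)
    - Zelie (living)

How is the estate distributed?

Desmond: ₹78,000; Zelie: ₹78,000

The entire ₹156,000 passes to the descendants.
That amount (₹156,000) is divided into 2 shares of ₹78,000: Zelie takes ₹78,000; Florian's ₹78,000 share passes to Florian's issue.
Florian's share (₹78,000) passes entirely to Desmond.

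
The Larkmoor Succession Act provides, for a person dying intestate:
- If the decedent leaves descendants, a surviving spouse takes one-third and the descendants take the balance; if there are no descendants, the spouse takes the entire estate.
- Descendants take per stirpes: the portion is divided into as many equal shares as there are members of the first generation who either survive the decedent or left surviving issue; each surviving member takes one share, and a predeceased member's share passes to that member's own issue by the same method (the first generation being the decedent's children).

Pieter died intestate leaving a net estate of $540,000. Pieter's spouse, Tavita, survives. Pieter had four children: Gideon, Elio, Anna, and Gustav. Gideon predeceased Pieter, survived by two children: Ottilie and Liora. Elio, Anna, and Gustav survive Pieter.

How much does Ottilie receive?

Tavita takes one-third of $540,000 = $180,000. The remaining $360,000 passes to the descendants.
The descendants' portion ($360,000) is divided into 4 shares of $90,000: Elio, Anna, and Gustav each take $90,000; Gideon's $90,000 share passes to Gideon's issue.
Gideon's share ($90,000) is divided into 2 shares of $45,000: Ottilie and Liora each take $45,000.

Ottilie receives $45,000.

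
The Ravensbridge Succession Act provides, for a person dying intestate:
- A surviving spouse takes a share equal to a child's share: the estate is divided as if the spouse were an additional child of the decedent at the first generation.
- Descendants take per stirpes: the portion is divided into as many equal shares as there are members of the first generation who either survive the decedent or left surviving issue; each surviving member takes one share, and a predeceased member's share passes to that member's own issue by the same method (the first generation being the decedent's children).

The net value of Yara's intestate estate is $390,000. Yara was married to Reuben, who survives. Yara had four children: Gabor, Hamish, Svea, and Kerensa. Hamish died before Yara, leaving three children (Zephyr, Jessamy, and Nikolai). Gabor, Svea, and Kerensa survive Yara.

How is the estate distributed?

The spouse counts as an additional share at the children's level, so there are 5 primary shares of $78,000. Reuben takes one such share ($78,000).
The children's combined portion ($312,000) is divided into 4 shares of $78,000: Gabor, Svea, and Kerensa each take $78,000; Hamish's $78,000 share passes to Hamish's issue.
Hamish's share ($78,000) is divided into 3 shares of $26,000: Zephyr, Jessamy, and Nikolai each take $26,000.

Reuben: $78,000; Gabor: $78,000; Zephyr: $26,000; Jessamy: $26,000; Nikolai: $26,000; Svea: $78,000; Kerensa: $78,000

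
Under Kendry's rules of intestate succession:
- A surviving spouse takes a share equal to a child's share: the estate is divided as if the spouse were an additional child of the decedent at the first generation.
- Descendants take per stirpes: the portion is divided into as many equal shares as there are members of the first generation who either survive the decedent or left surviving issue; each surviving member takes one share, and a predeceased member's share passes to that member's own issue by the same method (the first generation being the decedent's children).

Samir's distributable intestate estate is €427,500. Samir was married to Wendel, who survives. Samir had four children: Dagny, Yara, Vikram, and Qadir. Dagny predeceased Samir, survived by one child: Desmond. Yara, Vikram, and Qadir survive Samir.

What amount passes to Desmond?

Desmond receives €85,500.

The spouse counts as an additional share at the children's level, so there are 5 primary shares of €85,500. Wendel takes one such share (€85,500).
The children's combined portion (€342,000) is divided into 4 shares of €85,500: Yara, Vikram, and Qadir each take €85,500; Dagny's €85,500 share passes to Dagny's issue.
Dagny's share (€85,500) passes entirely to Desmond.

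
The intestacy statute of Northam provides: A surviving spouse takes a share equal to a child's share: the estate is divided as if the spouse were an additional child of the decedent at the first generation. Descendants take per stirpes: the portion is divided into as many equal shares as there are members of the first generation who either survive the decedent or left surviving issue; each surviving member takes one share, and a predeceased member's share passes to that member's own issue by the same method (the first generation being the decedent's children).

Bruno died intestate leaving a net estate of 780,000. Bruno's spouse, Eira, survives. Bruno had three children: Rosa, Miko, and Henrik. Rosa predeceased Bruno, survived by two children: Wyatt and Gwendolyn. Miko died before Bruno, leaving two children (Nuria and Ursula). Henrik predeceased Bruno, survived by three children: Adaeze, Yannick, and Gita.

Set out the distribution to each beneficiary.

Eira: 195,000; Wyatt: 97,500; Gwendolyn: 97,500; Nuria: 97,500; Ursula: 97,500; Adaeze: 65,000; Yannick: 65,000; Gita: 65,000

The spouse counts as an additional share at the children's level, so there are 4 primary shares of 195,000. Eira takes one such share (195,000).
The children's combined portion (585,000) is divided into 3 shares of 195,000: Rosa's 195,000 share passes to Rosa's issue; Miko's 195,000 share passes to Miko's issue; Henrik's 195,000 share passes to Henrik's issue.
Rosa's share (195,000) is divided into 2 shares of 97,500: Wyatt and Gwendolyn each take 97,500.
Miko's share (195,000) is divided into 2 shares of 97,500: Nuria and Ursula each take 97,500.
Henrik's share (195,000) is divided into 3 shares of 65,000: Adaeze, Yannick, and Gita each take 65,000.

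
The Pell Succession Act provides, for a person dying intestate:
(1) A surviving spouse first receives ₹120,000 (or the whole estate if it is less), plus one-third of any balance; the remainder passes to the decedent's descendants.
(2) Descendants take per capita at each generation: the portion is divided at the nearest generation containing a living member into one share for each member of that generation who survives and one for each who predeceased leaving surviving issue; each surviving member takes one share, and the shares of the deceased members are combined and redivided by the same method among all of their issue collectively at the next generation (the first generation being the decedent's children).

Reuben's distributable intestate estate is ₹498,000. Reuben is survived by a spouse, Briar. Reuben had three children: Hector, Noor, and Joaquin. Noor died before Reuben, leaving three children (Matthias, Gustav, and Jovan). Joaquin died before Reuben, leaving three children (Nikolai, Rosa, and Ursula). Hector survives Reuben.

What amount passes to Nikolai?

Nikolai receives ₹28,000.

Briar first takes ₹120,000, leaving a balance of ₹378,000. Briar then takes one-third of the balance (₹126,000), for a total of ₹246,000. The remaining ₹252,000 passes to the descendants.
The descendants' portion (₹252,000) is divided at the children's generation into 3 shares of ₹84,000. Hector takes ₹84,000. The 2 shares of the deceased (Noor and Joaquin) are combined into a pool of ₹168,000.
That pool (₹168,000) is divided at the grandchildren's generation equally among Matthias, Gustav, Jovan, Nikolai, Rosa, and Ursula: ₹28,000 each.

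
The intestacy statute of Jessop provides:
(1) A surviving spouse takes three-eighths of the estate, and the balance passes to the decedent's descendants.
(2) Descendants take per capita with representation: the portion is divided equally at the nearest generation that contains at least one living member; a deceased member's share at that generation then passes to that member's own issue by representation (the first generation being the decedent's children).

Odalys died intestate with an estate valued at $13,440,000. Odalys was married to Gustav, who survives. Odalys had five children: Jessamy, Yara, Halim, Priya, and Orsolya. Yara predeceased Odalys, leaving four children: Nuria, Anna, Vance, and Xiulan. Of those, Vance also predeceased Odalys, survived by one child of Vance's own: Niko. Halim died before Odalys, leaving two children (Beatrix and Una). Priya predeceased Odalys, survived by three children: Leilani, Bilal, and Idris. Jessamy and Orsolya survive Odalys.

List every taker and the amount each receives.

Gustav takes three-eighths of $13,440,000 = $5,040,000. The remaining $8,400,000 passes to the descendants.
The descendants' portion ($8,400,000) is divided into 5 shares of $1,680,000: Jessamy and Orsolya each take $1,680,000; Yara's $1,680,000 share passes to Yara's issue; Halim's $1,680,000 share passes to Halim's issue; Priya's $1,680,000 share passes to Priya's issue.
Yara's share ($1,680,000) is divided into 4 shares of $420,000: Nuria, Anna, and Xiulan each take $420,000; Vance's $420,000 share passes to Vance's issue.
Vance's share ($420,000) passes entirely to Niko.
Halim's share ($1,680,000) is divided into 2 shares of $840,000: Beatrix and Una each take $840,000.
Priya's share ($1,680,000) is divided into 3 shares of $560,000: Leilani, Bilal, and Idris each take $560,000.

Gustav: $5,040,000; Jessamy: $1,680,000; Nuria: $420,000; Anna: $420,000; Niko: $420,000; Xiulan: $420,000; Beatrix: $840,000; Una: $840,000; Leilani: $560,000; Bilal: $560,000; Idris: $560,000; Orsolya: $1,680,000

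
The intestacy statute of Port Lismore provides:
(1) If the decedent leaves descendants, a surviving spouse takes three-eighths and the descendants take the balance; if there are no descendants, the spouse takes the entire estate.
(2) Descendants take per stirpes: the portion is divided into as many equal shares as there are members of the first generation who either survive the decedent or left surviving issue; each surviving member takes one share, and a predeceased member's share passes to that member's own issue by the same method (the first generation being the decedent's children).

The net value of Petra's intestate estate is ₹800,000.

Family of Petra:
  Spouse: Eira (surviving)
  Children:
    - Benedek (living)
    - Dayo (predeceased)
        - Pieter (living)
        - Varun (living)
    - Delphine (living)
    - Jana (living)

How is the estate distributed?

Eira: ₹300,000; Benedek: ₹125,000; Pieter: ₹62,500; Varun: ₹62,500; Delphine: ₹125,000; Jana: ₹125,000

Eira takes three-eighths of ₹800,000 = ₹300,000. The remaining ₹500,000 passes to the descendants.
The descendants' portion (₹500,000) is divided into 4 shares of ₹125,000: Benedek, Delphine, and Jana each take ₹125,000; Dayo's ₹125,000 share passes to Dayo's issue.
Dayo's share (₹125,000) is divided into 2 shares of ₹62,500: Pieter and Varun each take ₹62,500.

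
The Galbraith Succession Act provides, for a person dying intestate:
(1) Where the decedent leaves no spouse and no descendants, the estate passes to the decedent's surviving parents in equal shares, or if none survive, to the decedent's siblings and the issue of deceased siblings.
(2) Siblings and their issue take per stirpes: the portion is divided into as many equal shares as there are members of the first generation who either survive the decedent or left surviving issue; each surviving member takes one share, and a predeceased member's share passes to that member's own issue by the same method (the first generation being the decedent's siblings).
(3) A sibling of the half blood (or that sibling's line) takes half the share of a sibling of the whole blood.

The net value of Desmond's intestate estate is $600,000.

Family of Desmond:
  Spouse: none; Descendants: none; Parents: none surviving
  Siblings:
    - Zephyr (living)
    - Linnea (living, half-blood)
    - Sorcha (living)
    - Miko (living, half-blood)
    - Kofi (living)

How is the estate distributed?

Zephyr: $150,000; Linnea: $75,000; Sorcha: $150,000; Miko: $75,000; Kofi: $150,000

The entire $600,000 passes to the siblings and their issue.
Counting each half-blood sibling's line as half a unit, there are 4 units in $600,000, so one unit is $150,000. Whole-blood lines (Zephyr, Sorcha, and Kofi) take $150,000 each; half-blood lines (Linnea and Miko) take $75,000 each.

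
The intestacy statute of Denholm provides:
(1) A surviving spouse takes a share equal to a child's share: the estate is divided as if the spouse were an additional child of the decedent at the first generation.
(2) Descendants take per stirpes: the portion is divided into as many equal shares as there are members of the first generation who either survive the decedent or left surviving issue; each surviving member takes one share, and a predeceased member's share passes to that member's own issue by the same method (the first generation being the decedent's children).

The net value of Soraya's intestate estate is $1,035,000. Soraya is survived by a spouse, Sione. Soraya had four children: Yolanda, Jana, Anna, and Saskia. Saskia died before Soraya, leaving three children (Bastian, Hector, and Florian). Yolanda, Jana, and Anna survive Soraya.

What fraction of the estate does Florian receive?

The spouse counts as an additional share at the children's level, so there are 5 primary shares of $207,000. Sione takes one such share ($207,000).
The children's combined portion ($828,000) is divided into 4 shares of $207,000: Yolanda, Jana, and Anna each take $207,000; Saskia's $207,000 share passes to Saskia's issue.
Saskia's share ($207,000) is divided into 3 shares of $69,000: Bastian, Hector, and Florian each take $69,000.

Florian receives 1/15 of the estate.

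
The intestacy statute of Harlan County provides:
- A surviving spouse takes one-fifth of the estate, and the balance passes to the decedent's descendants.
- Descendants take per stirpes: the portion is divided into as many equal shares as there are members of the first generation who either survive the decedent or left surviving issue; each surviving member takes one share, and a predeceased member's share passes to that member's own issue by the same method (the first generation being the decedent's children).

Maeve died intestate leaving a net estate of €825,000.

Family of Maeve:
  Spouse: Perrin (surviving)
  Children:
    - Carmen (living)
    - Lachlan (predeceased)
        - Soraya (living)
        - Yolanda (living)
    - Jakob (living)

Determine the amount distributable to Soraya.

Soraya receives €110,000.

Perrin takes one-fifth of €825,000 = €165,000. The remaining €660,000 passes to the descendants.
The descendants' portion (€660,000) is divided into 3 shares of €220,000: Carmen and Jakob each take €220,000; Lachlan's €220,000 share passes to Lachlan's issue.
Lachlan's share (€220,000) is divided into 2 shares of €110,000: Soraya and Yolanda each take €110,000.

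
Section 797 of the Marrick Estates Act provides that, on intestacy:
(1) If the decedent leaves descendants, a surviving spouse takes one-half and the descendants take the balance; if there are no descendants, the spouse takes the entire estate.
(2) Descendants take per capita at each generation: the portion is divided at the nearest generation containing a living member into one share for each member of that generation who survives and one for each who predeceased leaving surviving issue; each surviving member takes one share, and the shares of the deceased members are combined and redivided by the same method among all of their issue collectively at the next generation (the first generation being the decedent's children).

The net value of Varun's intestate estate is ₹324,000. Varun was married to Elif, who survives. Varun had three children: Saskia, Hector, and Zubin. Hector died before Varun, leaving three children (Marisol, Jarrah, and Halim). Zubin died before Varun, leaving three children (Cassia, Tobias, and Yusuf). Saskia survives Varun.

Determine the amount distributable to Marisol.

Marisol receives ₹18,000.

Elif takes one-half of ₹324,000 = ₹162,000. The remaining ₹162,000 passes to the descendants.
The descendants' portion (₹162,000) is divided at the children's generation into 3 shares of ₹54,000. Saskia takes ₹54,000. The 2 shares of the deceased (Hector and Zubin) are combined into a pool of ₹108,000.
That pool (₹108,000) is divided at the grandchildren's generation equally among Marisol, Jarrah, Halim, Cassia, Tobias, and Yusuf: ₹18,000 each.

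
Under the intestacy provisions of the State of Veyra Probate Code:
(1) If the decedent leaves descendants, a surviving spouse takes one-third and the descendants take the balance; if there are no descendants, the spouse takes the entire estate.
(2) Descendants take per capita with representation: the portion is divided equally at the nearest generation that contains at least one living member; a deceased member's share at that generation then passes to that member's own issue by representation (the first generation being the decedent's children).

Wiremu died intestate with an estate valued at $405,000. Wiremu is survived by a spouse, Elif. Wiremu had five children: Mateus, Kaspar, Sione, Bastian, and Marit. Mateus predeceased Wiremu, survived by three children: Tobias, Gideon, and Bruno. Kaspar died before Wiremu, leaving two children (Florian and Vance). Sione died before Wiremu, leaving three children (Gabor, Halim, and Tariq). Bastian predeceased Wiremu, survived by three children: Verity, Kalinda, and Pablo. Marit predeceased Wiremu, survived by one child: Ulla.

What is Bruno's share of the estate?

Bruno receives $22,500.

Elif takes one-third of $405,000 = $135,000. The remaining $270,000 passes to the descendants.
No child survives, so the initial division is made at the grandchildren's generation.
The descendants' portion ($270,000) is divided into 12 shares of $22,500: Tobias, Gideon, Bruno, Florian, Vance, Gabor, Halim, Tariq, Verity, Kalinda, Pablo, and Ulla each take $22,500.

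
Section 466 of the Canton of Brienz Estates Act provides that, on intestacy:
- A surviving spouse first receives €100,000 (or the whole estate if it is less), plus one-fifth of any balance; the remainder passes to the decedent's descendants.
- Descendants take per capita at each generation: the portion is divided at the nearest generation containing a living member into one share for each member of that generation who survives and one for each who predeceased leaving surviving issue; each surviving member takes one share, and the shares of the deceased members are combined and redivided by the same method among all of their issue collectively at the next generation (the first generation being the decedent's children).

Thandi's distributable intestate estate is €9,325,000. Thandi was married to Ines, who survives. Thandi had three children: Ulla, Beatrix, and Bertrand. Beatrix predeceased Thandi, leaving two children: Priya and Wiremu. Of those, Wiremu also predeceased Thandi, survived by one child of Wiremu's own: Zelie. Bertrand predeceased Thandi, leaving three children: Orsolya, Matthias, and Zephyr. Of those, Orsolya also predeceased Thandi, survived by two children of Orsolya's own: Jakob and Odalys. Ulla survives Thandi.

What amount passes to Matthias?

Matthias receives €984,000.

Ines first takes €100,000, leaving a balance of €9,225,000. Ines then takes one-fifth of the balance (€1,845,000), for a total of €1,945,000. The remaining €7,380,000 passes to the descendants.
The descendants' portion (€7,380,000) is divided at the children's generation into 3 shares of €2,460,000. Ulla takes €2,460,000. The 2 shares of the deceased (Beatrix and Bertrand) are combined into a pool of €4,920,000.
That pool (€4,920,000) is divided at the grandchildren's generation into 5 shares of €984,000. Priya, Matthias, and Zephyr each take €984,000. The 2 shares of the deceased (Wiremu and Orsolya) are combined into a pool of €1,968,000.
That pool (€1,968,000) is divided at the great-grandchildren's generation equally among Zelie, Jakob, and Odalys: €656,000 each.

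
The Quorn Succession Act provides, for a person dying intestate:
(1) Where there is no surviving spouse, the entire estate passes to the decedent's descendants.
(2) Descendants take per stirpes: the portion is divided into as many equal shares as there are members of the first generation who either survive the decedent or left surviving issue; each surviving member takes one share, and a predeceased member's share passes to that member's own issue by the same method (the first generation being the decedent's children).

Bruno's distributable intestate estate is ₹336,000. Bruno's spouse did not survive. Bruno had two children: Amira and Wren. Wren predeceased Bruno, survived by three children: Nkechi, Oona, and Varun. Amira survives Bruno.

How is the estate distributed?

Amira: ₹168,000; Nkechi: ₹56,000; Oona: ₹56,000; Varun: ₹56,000

The entire ₹336,000 passes to the descendants.
That amount (₹336,000) is divided into 2 shares of ₹168,000: Amira takes ₹168,000; Wren's ₹168,000 share passes to Wren's issue.
Wren's share (₹168,000) is divided into 3 shares of ₹56,000: Nkechi, Oona, and Varun each take ₹56,000.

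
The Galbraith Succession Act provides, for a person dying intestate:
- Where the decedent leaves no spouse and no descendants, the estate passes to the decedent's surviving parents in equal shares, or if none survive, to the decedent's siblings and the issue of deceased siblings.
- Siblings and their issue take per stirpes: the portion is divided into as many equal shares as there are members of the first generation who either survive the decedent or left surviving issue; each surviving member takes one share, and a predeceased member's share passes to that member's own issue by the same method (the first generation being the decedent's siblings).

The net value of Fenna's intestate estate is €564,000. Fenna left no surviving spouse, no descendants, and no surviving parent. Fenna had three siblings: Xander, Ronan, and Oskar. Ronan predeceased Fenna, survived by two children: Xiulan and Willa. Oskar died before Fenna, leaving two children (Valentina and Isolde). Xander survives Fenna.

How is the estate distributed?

The entire €564,000 passes to the siblings and their issue.
That amount (€564,000) is divided into 3 shares of €188,000: Xander takes €188,000; Ronan's €188,000 share passes to Ronan's issue; Oskar's €188,000 share passes to Oskar's issue.
Ronan's share (€188,000) is divided into 2 shares of €94,000: Xiulan and Willa each take €94,000.
Oskar's share (€188,000) is divided into 2 shares of €94,000: Valentina and Isolde each take €94,000.

Xander: €188,000; Xiulan: €94,000; Willa: €94,000; Valentina: €94,000; Isolde: €94,000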